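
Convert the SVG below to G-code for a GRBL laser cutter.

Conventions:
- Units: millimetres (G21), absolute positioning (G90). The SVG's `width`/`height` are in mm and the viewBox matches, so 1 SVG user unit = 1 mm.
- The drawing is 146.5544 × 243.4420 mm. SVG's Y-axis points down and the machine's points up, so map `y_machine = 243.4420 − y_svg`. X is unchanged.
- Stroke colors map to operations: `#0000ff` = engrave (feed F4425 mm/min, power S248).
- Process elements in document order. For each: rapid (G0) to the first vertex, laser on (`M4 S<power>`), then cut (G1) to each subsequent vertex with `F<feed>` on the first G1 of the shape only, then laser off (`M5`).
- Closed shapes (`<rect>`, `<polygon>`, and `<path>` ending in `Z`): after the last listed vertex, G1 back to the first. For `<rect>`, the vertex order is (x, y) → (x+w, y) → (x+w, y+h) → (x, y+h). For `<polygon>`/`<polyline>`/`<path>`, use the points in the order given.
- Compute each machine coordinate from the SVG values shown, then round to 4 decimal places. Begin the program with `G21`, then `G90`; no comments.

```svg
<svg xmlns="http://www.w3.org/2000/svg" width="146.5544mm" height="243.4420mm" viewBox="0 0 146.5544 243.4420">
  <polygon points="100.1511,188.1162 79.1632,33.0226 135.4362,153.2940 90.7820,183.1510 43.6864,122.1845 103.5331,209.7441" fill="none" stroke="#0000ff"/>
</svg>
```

viewBox `0 0 146.5544 243.4420` with mm width/height → 1 unit = 1 mm. Flip: y_m = 243.4420 − y_svg.

**Shape 1** — `<polygon>` closed polygon, stroke `#0000ff` → engrave (S248, F4425). Machine vertices: (100.1511,55.3258) → (79.1632,210.4194) → (135.4362,90.1480) → (90.7820,60.2910) → (43.6864,121.2575) → (103.5331,33.6979) → (100.1511,55.3258). Closed: final G1 returns to the first vertex.

G21
G90
G0 X100.1511 Y55.3258
M4 S248
G1 X79.1632 Y210.4194 F4425
G1 X135.4362 Y90.1480
G1 X90.7820 Y60.2910
G1 X43.6864 Y121.2575
G1 X103.5331 Y33.6979
G1 X100.1511 Y55.3258
M5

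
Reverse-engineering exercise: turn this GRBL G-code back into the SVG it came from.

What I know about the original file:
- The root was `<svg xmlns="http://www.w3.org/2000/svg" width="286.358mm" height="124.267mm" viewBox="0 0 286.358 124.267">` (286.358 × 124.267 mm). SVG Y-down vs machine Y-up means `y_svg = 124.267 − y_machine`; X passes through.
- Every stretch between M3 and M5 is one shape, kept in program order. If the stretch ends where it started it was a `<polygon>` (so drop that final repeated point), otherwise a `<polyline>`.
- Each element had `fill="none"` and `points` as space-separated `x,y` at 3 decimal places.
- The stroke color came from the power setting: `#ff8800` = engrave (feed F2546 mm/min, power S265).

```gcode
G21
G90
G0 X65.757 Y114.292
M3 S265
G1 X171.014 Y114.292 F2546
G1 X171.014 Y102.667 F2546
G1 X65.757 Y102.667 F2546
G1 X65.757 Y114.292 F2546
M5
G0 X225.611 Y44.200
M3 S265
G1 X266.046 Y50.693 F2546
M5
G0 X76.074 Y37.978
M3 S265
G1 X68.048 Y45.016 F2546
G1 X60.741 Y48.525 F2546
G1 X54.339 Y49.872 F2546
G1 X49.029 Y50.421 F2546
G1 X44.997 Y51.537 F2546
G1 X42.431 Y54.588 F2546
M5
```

<svg xmlns="http://www.w3.org/2000/svg" width="286.358mm" height="124.267mm" viewBox="0 0 286.358 124.267">
  <polygon points="65.757,9.975 171.014,9.975 171.014,21.600 65.757,21.600" fill="none" stroke="#ff8800"/>
  <polyline points="225.611,80.067 266.046,73.574" fill="none" stroke="#ff8800"/>
  <polyline points="76.074,86.289 68.048,79.251 60.741,75.742 54.339,74.395 49.029,73.846 44.997,72.730 42.431,69.679" fill="none" stroke="#ff8800"/>
</svg>

Machine Y-up, SVG Y-down with viewBox height 124.267, so y_svg = 124.267 − y_machine; X carries over. Every run uses S265, so all elements get stroke `#ff8800` (engrave).

Run 1: The run returns to its start, so emit a `<polygon>` with points (Y-flipped): 65.757,9.975 171.014,9.975 171.014,21.600 65.757,21.600.

Run 2: The run is open, so emit a `<polyline>` with points (Y-flipped): 225.611,80.067 266.046,73.574.

Run 3: The run is open, so emit a `<polyline>` with points (Y-flipped): 76.074,86.289 68.048,79.251 60.741,75.742 54.339,74.395 49.029,73.846 44.997,72.730 42.431,69.679.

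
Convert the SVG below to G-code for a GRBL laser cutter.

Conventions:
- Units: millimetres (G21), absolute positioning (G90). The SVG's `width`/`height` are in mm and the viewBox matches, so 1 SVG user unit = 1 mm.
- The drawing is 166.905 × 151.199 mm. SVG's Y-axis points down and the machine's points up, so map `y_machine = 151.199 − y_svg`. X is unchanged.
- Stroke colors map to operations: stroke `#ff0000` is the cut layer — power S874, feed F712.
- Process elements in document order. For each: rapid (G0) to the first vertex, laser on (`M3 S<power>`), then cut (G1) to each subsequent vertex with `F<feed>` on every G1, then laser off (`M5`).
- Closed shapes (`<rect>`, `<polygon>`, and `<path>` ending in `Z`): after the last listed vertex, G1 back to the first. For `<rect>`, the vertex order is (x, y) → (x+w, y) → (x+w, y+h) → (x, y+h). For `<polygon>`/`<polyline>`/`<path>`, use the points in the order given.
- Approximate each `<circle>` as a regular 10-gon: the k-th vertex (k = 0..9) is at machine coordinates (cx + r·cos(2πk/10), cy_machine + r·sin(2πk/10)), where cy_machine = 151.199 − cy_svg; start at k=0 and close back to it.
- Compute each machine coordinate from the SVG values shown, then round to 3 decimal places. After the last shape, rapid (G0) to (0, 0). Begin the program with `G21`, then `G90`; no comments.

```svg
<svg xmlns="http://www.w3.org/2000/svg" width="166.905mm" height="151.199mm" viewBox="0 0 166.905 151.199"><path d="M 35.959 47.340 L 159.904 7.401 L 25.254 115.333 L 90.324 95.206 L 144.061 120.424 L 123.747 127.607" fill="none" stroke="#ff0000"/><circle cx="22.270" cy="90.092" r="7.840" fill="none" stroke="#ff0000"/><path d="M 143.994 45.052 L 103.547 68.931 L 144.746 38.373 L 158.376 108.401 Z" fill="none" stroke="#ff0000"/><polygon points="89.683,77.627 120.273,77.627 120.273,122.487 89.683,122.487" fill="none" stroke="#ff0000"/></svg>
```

G21
G90
G0 X35.959 Y103.859
M3 S874
G1 X159.904 Y143.798 F712
G1 X25.254 Y35.866 F712
G1 X90.324 Y55.993 F712
G1 X144.061 Y30.775 F712
G1 X123.747 Y23.592 F712
M5
G0 X30.110 Y61.107
M3 S874
G1 X28.613 Y65.715 F712
G1 X24.693 Y68.563 F712
G1 X19.847 Y68.563 F712
G1 X15.927 Y65.715 F712
G1 X14.430 Y61.107 F712
G1 X15.927 Y56.499 F712
G1 X19.847 Y53.651 F712
G1 X24.693 Y53.651 F712
G1 X28.613 Y56.499 F712
G1 X30.110 Y61.107 F712
M5
G0 X143.994 Y106.147
M3 S874
G1 X103.547 Y82.268 F712
G1 X144.746 Y112.826 F712
G1 X158.376 Y42.798 F712
G1 X143.994 Y106.147 F712
M5
G0 X89.683 Y73.572
M3 S874
G1 X120.273 Y73.572 F712
G1 X120.273 Y28.712 F712
G1 X89.683 Y28.712 F712
G1 X89.683 Y73.572 F712
M5
G0 X0.000 Y0.000

viewBox `0 0 166.905 151.199` with mm width/height → 1 unit = 1 mm. Flip: y_m = 151.199 − y_svg.

**Shape 1** — `<path>` open polyline, stroke `#ff0000` → cut (S874, F712). Machine vertices: (35.959,103.859) → (159.904,143.798) → (25.254,35.866) → (90.324,55.993) → (144.061,30.775) → (123.747,23.592). Open path.

**Shape 2** — `<circle>` circle, stroke `#ff0000` → cut (S874, F712). Machine vertices: (30.110,61.107) → (28.613,65.715) → (24.693,68.563) → (19.847,68.563) → (15.927,65.715) → (14.430,61.107) → (15.927,56.499) → (19.847,53.651) → (24.693,53.651) → (28.613,56.499) → (30.110,61.107). Closed: final G1 returns to the first vertex.

**Shape 3** — `<path>` closed polygon, stroke `#ff0000` → cut (S874, F712). Machine vertices: (143.994,106.147) → (103.547,82.268) → (144.746,112.826) → (158.376,42.798) → (143.994,106.147). Closed: final G1 returns to the first vertex.

**Shape 4** — `<polygon>` rectangle, stroke `#ff0000` → cut (S874, F712). Machine vertices: (89.683,73.572) → (120.273,73.572) → (120.273,28.712) → (89.683,28.712) → (89.683,73.572). Closed: final G1 returns to the first vertex.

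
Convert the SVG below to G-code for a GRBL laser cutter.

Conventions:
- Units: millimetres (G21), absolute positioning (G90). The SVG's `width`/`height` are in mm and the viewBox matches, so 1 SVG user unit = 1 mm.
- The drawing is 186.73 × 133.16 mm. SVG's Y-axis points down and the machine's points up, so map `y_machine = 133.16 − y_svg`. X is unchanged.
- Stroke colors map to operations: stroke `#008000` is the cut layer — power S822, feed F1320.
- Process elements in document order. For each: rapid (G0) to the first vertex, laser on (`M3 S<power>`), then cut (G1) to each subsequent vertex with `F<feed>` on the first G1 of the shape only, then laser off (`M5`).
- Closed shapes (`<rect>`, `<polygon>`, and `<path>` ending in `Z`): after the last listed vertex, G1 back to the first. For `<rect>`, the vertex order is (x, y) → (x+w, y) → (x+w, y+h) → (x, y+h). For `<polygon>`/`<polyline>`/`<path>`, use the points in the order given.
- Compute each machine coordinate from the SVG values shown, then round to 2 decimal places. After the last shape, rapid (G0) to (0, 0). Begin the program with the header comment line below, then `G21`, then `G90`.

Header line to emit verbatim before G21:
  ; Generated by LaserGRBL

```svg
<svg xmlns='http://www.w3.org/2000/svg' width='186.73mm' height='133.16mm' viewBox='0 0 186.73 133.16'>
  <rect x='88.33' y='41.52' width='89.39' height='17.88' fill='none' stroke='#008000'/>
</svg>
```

; Generated by LaserGRBL
G21
G90
G0 X88.33 Y91.64
M3 S822
G1 X177.72 Y91.64 F1320
G1 X177.72 Y73.76
G1 X88.33 Y73.76
G1 X88.33 Y91.64
M5
G0 X0.00 Y0.00

viewBox `0 0 186.73 133.16` with mm width/height → 1 unit = 1 mm. Flip: y_m = 133.16 − y_svg.

**Shape 1** — `<rect>` rectangle, stroke `#008000` → cut (S822, F1320). Machine vertices: (88.33,91.64) → (177.72,91.64) → (177.72,73.76) → (88.33,73.76) → (88.33,91.64). Closed: final G1 returns to the first vertex.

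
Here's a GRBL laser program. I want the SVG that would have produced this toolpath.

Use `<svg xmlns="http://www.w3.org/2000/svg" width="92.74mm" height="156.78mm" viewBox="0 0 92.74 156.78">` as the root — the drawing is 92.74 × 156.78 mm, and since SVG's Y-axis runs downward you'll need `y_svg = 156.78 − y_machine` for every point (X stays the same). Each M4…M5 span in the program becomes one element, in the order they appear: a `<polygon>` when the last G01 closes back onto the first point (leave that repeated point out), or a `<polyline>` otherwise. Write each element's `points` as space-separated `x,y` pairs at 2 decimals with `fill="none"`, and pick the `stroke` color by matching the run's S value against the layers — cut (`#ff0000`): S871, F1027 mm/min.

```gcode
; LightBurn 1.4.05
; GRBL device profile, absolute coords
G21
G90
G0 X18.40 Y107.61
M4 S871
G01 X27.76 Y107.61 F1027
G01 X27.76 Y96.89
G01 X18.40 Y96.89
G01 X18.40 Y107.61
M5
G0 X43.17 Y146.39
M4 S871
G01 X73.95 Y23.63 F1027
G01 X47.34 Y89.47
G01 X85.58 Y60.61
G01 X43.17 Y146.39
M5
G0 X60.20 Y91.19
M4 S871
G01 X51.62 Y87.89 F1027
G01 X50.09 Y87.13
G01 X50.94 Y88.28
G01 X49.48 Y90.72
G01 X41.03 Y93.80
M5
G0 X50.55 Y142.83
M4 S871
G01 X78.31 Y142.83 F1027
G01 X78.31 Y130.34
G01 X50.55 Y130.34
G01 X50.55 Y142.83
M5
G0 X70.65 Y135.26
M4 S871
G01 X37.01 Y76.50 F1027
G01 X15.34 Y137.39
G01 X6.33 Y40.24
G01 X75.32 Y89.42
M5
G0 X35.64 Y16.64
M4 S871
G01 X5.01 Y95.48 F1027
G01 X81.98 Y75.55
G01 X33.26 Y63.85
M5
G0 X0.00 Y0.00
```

<svg xmlns="http://www.w3.org/2000/svg" width="92.74mm" height="156.78mm" viewBox="0 0 92.74 156.78">
  <polygon points="18.40,49.17 27.76,49.17 27.76,59.89 18.40,59.89" fill="none" stroke="#ff0000"/>
  <polygon points="43.17,10.39 73.95,133.15 47.34,67.31 85.58,96.17" fill="none" stroke="#ff0000"/>
  <polyline points="60.20,65.59 51.62,68.89 50.09,69.65 50.94,68.50 49.48,66.06 41.03,62.98" fill="none" stroke="#ff0000"/>
  <polygon points="50.55,13.95 78.31,13.95 78.31,26.44 50.55,26.44" fill="none" stroke="#ff0000"/>
  <polyline points="70.65,21.52 37.01,80.28 15.34,19.39 6.33,116.54 75.32,67.36" fill="none" stroke="#ff0000"/>
  <polyline points="35.64,140.14 5.01,61.30 81.98,81.23 33.26,92.93" fill="none" stroke="#ff0000"/>
</svg>

Each laser-on run becomes one SVG element. Flip Y back into SVG space with y_svg = 156.78 − y_machine. Every run uses S871, so all elements get stroke `#ff0000` (cut).

Run 1: The run returns to its start, so emit a `<polygon>` with points (Y-flipped): 18.40,49.17 27.76,49.17 27.76,59.89 18.40,59.89.

Run 2: The run returns to its start, so emit a `<polygon>` with points (Y-flipped): 43.17,10.39 73.95,133.15 47.34,67.31 85.58,96.17.

Run 3: The run is open, so emit a `<polyline>` with points (Y-flipped): 60.20,65.59 51.62,68.89 50.09,69.65 50.94,68.50 49.48,66.06 41.03,62.98.

Run 4: The run returns to its start, so emit a `<polygon>` with points (Y-flipped): 50.55,13.95 78.31,13.95 78.31,26.44 50.55,26.44.

Run 5: The run is open, so emit a `<polyline>` with points (Y-flipped): 70.65,21.52 37.01,80.28 15.34,19.39 6.33,116.54 75.32,67.36.

Run 6: The run is open, so emit a `<polyline>` with points (Y-flipped): 35.64,140.14 5.01,61.30 81.98,81.23 33.26,92.93.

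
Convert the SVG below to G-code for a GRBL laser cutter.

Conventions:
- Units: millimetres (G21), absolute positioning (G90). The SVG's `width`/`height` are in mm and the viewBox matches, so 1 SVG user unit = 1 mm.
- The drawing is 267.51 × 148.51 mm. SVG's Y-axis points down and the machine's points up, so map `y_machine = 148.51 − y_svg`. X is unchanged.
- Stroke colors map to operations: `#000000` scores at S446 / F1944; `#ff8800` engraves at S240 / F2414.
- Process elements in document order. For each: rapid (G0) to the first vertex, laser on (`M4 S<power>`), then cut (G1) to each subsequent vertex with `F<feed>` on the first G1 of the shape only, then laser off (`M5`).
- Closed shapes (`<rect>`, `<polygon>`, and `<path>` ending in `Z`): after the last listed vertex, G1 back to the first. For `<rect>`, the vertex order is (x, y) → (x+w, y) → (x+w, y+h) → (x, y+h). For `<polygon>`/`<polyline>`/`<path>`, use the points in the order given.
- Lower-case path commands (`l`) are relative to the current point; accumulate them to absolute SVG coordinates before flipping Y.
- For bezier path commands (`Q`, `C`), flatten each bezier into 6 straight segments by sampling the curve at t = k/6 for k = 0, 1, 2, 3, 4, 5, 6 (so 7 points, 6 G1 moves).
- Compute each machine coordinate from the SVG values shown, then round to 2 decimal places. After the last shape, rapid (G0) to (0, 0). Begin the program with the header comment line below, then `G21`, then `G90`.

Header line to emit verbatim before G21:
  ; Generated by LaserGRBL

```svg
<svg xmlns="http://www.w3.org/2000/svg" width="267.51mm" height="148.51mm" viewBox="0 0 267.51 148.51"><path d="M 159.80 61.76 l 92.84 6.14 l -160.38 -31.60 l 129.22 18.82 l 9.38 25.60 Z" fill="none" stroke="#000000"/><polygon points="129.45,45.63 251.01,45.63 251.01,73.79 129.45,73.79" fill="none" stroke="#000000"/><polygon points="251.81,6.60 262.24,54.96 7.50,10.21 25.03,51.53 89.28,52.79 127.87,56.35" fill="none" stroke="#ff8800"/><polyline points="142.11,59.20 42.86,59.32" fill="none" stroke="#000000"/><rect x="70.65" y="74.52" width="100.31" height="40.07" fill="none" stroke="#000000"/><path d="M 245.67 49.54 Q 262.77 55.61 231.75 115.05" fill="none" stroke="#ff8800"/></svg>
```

1 u = 1 mm; y_m = 148.51 − y.

[1] `<path>` closed polygon, #000000→score S446 F1944: (159.80,86.75) → (252.64,80.61) → (92.26,112.21) → (221.48,93.39) → (230.86,67.79) → (159.80,86.75) (closed)

[2] `<polygon>` rectangle, #000000→score S446 F1944: (129.45,102.88) → (251.01,102.88) → (251.01,74.72) → (129.45,74.72) → (129.45,102.88) (closed)

[3] `<polygon>` closed polygon, #ff8800→engrave S240 F2414: (251.81,141.91) → (262.24,93.55) → (7.50,138.30) → (25.03,96.98) → (89.28,95.72) → (127.87,92.16) → (251.81,141.91) (closed)

[4] `<polyline>` line segment, #000000→score S446 F1944: (142.11,89.31) → (42.86,89.19)

[5] `<rect>` rectangle, #000000→score S446 F1944: (70.65,73.99) → (170.96,73.99) → (170.96,33.92) → (70.65,33.92) → (70.65,73.99) (closed)

[6] `<path>` quadratic bezier, #ff8800→engrave S240 F2414: (245.67,98.97) → (250.03,95.46) → (251.72,88.99) → (250.74,79.56) → (247.08,67.16) → (240.75,51.79) → (231.75,33.46)

; Generated by LaserGRBL
G21
G90
G0 X159.80 Y86.75
M4 S446
G1 X252.64 Y80.61 F1944
G1 X92.26 Y112.21
G1 X221.48 Y93.39
G1 X230.86 Y67.79
G1 X159.80 Y86.75
M5
G0 X129.45 Y102.88
M4 S446
G1 X251.01 Y102.88 F1944
G1 X251.01 Y74.72
G1 X129.45 Y74.72
G1 X129.45 Y102.88
M5
G0 X251.81 Y141.91
M4 S240
G1 X262.24 Y93.55 F2414
G1 X7.50 Y138.30
G1 X25.03 Y96.98
G1 X89.28 Y95.72
G1 X127.87 Y92.16
G1 X251.81 Y141.91
M5
G0 X142.11 Y89.31
M4 S446
G1 X42.86 Y89.19 F1944
M5
G0 X70.65 Y73.99
M4 S446
G1 X170.96 Y73.99 F1944
G1 X170.96 Y33.92
G1 X70.65 Y33.92
G1 X70.65 Y73.99
M5
G0 X245.67 Y98.97
M4 S240
G1 X250.03 Y95.46 F2414
G1 X251.72 Y88.99
G1 X250.74 Y79.56
G1 X247.08 Y67.16
G1 X240.75 Y51.79
G1 X231.75 Y33.46
M5
G0 X0.00 Y0.00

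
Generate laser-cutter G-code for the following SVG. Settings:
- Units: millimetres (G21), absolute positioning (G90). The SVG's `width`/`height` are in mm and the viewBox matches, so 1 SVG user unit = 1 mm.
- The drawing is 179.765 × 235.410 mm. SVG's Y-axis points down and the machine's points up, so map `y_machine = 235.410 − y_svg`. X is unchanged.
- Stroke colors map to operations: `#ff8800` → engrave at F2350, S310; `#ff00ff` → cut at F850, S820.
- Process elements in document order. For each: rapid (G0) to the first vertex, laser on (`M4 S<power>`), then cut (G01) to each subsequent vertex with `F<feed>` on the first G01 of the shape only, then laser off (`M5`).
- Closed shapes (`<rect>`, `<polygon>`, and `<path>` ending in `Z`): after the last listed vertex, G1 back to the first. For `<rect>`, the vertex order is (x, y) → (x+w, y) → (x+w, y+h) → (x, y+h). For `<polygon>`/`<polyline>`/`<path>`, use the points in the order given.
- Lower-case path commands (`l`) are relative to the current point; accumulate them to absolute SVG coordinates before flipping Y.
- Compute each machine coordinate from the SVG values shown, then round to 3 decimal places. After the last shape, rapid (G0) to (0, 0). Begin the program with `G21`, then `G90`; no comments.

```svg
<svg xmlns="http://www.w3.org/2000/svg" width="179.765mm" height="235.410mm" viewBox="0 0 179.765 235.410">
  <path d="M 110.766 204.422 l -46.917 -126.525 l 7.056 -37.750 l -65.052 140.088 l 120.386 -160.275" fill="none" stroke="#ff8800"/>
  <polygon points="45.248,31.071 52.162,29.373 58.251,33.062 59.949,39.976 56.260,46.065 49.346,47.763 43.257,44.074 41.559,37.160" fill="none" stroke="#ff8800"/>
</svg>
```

G21
G90
G0 X110.766 Y30.988
M4 S310
G01 X63.849 Y157.513 F2350
G01 X70.905 Y195.263
G01 X5.853 Y55.175
G01 X126.239 Y215.450
M5
G0 X45.248 Y204.339
M4 S310
G01 X52.162 Y206.037 F2350
G01 X58.251 Y202.348
G01 X59.949 Y195.434
G01 X56.260 Y189.345
G01 X49.346 Y187.647
G01 X43.257 Y191.336
G01 X41.559 Y198.250
G01 X45.248 Y204.339
M5
G0 X0.000 Y0.000

viewBox `0 0 179.765 235.410` with mm width/height → 1 unit = 1 mm. Flip: y_m = 235.410 − y_svg.

**Shape 1** — `<path>` open polyline, stroke `#ff8800` → engrave (S310, F2350). Machine vertices: (110.766,30.988) → (63.849,157.513) → (70.905,195.263) → (5.853,55.175) → (126.239,215.450). Open path.

**Shape 2** — `<polygon>` regular polygon, stroke `#ff8800` → engrave (S310, F2350). Machine vertices: (45.248,204.339) → (52.162,206.037) → (58.251,202.348) → (59.949,195.434) → (56.260,189.345) → (49.346,187.647) → (43.257,191.336) → (41.559,198.250) → (45.248,204.339). Closed: final G1 returns to the first vertex.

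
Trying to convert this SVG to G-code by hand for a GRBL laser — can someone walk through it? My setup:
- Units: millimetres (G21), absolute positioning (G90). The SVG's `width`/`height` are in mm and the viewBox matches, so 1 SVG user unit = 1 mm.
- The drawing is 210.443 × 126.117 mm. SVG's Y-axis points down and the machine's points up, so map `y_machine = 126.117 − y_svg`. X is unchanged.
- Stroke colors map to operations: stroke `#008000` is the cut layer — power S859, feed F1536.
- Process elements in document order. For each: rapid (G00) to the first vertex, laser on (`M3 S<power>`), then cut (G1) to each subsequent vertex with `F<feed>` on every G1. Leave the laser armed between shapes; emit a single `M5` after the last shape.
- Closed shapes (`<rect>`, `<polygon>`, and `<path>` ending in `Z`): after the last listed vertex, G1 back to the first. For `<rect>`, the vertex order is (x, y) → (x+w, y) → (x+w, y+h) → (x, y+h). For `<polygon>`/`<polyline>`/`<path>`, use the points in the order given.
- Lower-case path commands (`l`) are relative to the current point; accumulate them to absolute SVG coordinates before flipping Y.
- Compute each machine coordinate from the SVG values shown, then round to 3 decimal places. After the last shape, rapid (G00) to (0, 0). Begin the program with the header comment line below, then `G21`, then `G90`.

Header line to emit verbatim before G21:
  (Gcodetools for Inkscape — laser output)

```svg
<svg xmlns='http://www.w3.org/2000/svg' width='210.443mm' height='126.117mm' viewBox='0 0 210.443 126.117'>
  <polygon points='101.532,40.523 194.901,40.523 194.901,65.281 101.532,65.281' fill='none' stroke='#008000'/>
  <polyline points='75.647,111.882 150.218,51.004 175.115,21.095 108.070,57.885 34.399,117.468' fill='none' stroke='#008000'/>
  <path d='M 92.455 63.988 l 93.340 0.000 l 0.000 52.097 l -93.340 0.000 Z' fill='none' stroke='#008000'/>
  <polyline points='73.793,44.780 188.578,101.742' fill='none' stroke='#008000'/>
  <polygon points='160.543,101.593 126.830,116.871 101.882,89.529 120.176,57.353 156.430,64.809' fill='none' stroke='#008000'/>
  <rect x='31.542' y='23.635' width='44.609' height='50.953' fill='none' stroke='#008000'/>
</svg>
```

(Gcodetools for Inkscape — laser output)
G21
G90
G00 X101.532 Y85.594
M3 S859
G1 X194.901 Y85.594 F1536
G1 X194.901 Y60.836 F1536
G1 X101.532 Y60.836 F1536
G1 X101.532 Y85.594 F1536
G00 X75.647 Y14.235
M3 S859
G1 X150.218 Y75.113 F1536
G1 X175.115 Y105.022 F1536
G1 X108.070 Y68.232 F1536
G1 X34.399 Y8.649 F1536
G00 X92.455 Y62.129
M3 S859
G1 X185.795 Y62.129 F1536
G1 X185.795 Y10.032 F1536
G1 X92.455 Y10.032 F1536
G1 X92.455 Y62.129 F1536
G00 X73.793 Y81.337
M3 S859
G1 X188.578 Y24.375 F1536
G00 X160.543 Y24.524
M3 S859
G1 X126.830 Y9.246 F1536
G1 X101.882 Y36.588 F1536
G1 X120.176 Y68.764 F1536
G1 X156.430 Y61.308 F1536
G1 X160.543 Y24.524 F1536
G00 X31.542 Y102.482
M3 S859
G1 X76.151 Y102.482 F1536
G1 X76.151 Y51.529 F1536
G1 X31.542 Y51.529 F1536
G1 X31.542 Y102.482 F1536
M5
G00 X0.000 Y0.000

Since the viewBox matches the mm dimensions, user units are millimetres directly. The only transform is the Y-flip y_m = 126.117 − y_svg.

Shape 1 is a rectangle drawn with `<polygon>`. Its stroke #008000 means cut at S859, F1536. After flipping Y the toolpath is (101.532,85.594) → (194.901,85.594) → (194.901,60.836) → (101.532,60.836) → (101.532,85.594), returning to the start.

Shape 2 is a open polyline drawn with `<polyline>`. Its stroke #008000 means cut at S859, F1536. After flipping Y the toolpath is (75.647,14.235) → (150.218,75.113) → (175.115,105.022) → (108.070,68.232) → (34.399,8.649).

Shape 3 is a rectangle drawn with `<path>`. Its stroke #008000 means cut at S859, F1536. After flipping Y the toolpath is (92.455,62.129) → (185.795,62.129) → (185.795,10.032) → (92.455,10.032) → (92.455,62.129), returning to the start.

Shape 4 is a line segment drawn with `<polyline>`. Its stroke #008000 means cut at S859, F1536. After flipping Y the toolpath is (73.793,81.337) → (188.578,24.375).

Shape 5 is a regular polygon drawn with `<polygon>`. Its stroke #008000 means cut at S859, F1536. After flipping Y the toolpath is (160.543,24.524) → (126.830,9.246) → (101.882,36.588) → (120.176,68.764) → (156.430,61.308) → (160.543,24.524), returning to the start.

Shape 6 is a rectangle drawn with `<rect>`. Its stroke #008000 means cut at S859, F1536. After flipping Y the toolpath is (31.542,102.482) → (76.151,102.482) → (76.151,51.529) → (31.542,51.529) → (31.542,102.482), returning to the start.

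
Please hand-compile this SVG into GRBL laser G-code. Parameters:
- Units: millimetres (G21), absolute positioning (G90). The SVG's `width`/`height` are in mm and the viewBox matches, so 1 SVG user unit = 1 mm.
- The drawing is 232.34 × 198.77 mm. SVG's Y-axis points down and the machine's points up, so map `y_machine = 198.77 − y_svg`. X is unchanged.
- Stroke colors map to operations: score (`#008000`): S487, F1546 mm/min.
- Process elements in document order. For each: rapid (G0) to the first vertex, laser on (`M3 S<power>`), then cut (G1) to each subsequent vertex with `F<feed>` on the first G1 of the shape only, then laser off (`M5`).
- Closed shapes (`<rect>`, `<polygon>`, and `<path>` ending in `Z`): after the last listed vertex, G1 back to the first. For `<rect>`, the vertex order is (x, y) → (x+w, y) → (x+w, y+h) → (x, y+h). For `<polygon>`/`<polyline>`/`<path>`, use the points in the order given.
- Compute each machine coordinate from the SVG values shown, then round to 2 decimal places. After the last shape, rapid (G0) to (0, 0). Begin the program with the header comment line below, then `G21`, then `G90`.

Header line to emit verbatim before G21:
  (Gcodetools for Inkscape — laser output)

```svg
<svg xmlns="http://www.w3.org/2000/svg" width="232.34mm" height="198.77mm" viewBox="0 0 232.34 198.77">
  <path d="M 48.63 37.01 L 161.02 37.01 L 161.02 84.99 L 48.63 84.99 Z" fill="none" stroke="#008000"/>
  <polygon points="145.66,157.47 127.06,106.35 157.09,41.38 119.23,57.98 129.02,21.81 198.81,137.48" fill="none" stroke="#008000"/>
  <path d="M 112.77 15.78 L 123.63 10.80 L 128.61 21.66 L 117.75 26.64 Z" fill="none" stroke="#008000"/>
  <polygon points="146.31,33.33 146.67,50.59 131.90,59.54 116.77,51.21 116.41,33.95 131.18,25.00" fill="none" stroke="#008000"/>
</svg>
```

(Gcodetools for Inkscape — laser output)
G21
G90
G0 X48.63 Y161.76
M3 S487
G1 X161.02 Y161.76 F1546
G1 X161.02 Y113.78
G1 X48.63 Y113.78
G1 X48.63 Y161.76
M5
G0 X145.66 Y41.30
M3 S487
G1 X127.06 Y92.42 F1546
G1 X157.09 Y157.39
G1 X119.23 Y140.79
G1 X129.02 Y176.96
G1 X198.81 Y61.29
G1 X145.66 Y41.30
M5
G0 X112.77 Y182.99
M3 S487
G1 X123.63 Y187.97 F1546
G1 X128.61 Y177.11
G1 X117.75 Y172.13
G1 X112.77 Y182.99
M5
G0 X146.31 Y165.44
M3 S487
G1 X146.67 Y148.18 F1546
G1 X131.90 Y139.23
G1 X116.77 Y147.56
G1 X116.41 Y164.82
G1 X131.18 Y173.77
G1 X146.31 Y165.44
M5
G0 X0.00 Y0.00

1 u = 1 mm; y_m = 198.77 − y.

[1] `<path>` rectangle, #008000→score S487 F1546: (48.63,161.76) → (161.02,161.76) → (161.02,113.78) → (48.63,113.78) → (48.63,161.76) (closed)

[2] `<polygon>` closed polygon, #008000→score S487 F1546: (145.66,41.30) → (127.06,92.42) → (157.09,157.39) → (119.23,140.79) → (129.02,176.96) → (198.81,61.29) → (145.66,41.30) (closed)

[3] `<path>` regular polygon, #008000→score S487 F1546: (112.77,182.99) → (123.63,187.97) → (128.61,177.11) → (117.75,172.13) → (112.77,182.99) (closed)

[4] `<polygon>` regular polygon, #008000→score S487 F1546: (146.31,165.44) → (146.67,148.18) → (131.90,139.23) → (116.77,147.56) → (116.41,164.82) → (131.18,173.77) → (146.31,165.44) (closed)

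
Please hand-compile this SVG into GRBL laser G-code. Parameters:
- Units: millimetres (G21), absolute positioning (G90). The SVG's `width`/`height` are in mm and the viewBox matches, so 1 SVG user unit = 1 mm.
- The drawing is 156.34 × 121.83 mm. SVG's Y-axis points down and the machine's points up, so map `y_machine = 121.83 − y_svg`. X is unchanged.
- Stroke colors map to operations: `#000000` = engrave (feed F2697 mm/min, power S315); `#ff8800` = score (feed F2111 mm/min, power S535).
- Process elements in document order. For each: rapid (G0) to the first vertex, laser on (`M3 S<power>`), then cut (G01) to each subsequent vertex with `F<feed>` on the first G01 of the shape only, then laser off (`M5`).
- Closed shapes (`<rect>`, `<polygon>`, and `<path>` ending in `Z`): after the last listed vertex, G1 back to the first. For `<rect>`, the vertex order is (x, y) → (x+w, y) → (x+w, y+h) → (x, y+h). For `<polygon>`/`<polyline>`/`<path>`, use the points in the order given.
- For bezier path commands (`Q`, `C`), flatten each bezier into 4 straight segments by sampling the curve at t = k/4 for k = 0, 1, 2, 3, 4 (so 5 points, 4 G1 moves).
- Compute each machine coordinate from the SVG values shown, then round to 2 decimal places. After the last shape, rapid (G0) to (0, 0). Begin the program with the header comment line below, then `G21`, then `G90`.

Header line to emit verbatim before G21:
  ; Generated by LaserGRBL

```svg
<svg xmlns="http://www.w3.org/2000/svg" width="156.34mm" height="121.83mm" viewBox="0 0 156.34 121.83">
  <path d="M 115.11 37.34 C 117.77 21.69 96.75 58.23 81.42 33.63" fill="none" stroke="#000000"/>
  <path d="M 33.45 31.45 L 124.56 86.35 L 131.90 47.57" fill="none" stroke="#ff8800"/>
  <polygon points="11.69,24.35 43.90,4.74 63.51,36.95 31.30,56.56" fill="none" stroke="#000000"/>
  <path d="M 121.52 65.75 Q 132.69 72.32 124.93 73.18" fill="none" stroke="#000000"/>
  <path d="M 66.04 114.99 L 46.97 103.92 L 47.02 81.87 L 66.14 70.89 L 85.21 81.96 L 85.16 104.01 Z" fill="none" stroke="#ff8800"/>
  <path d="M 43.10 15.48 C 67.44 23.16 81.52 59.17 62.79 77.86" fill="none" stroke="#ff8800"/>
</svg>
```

; Generated by LaserGRBL
G21
G90
G0 X115.11 Y84.49
M3 S315
G01 X113.12 Y88.21 F2697
G01 X105.01 Y82.99
G01 X93.53 Y79.44
G01 X81.42 Y88.20
M5
G0 X33.45 Y90.38
M3 S535
G01 X124.56 Y35.48 F2111
G01 X131.90 Y74.26
M5
G0 X11.69 Y97.48
M3 S315
G01 X43.90 Y117.09 F2697
G01 X63.51 Y84.88
G01 X31.30 Y65.27
G01 X11.69 Y97.48
M5
G0 X121.52 Y56.08
M3 S315
G01 X125.92 Y53.15 F2697
G01 X127.96 Y50.94
G01 X127.63 Y49.44
G01 X124.93 Y48.65
M5
G0 X66.04 Y6.84
M3 S535
G01 X46.97 Y17.91 F2111
G01 X47.02 Y39.96
G01 X66.14 Y50.94
G01 X85.21 Y39.87
G01 X85.16 Y17.82
G01 X66.04 Y6.84
M5
G0 X43.10 Y106.35
M3 S535
G01 X59.08 Y95.99 F2111
G01 X69.10 Y79.29
G01 X71.04 Y60.52
G01 X62.79 Y43.97
M5
G0 X0.00 Y0.00

Since the viewBox matches the mm dimensions, user units are millimetres directly. The only transform is the Y-flip y_m = 121.83 − y_svg.

Shape 1 is a cubic bezier drawn with `<path>`. Its stroke #000000 means engrave at S315, F2697. After flipping Y the toolpath is (115.11,84.49) → (113.12,88.21) → (105.01,82.99) → (93.53,79.44) → (81.42,88.20).

Shape 2 is a open polyline drawn with `<path>`. Its stroke #ff8800 means score at S535, F2111. After flipping Y the toolpath is (33.45,90.38) → (124.56,35.48) → (131.90,74.26).

Shape 3 is a regular polygon drawn with `<polygon>`. Its stroke #000000 means engrave at S315, F2697. After flipping Y the toolpath is (11.69,97.48) → (43.90,117.09) → (63.51,84.88) → (31.30,65.27) → (11.69,97.48), returning to the start.

Shape 4 is a quadratic bezier drawn with `<path>`. Its stroke #000000 means engrave at S315, F2697. After flipping Y the toolpath is (121.52,56.08) → (125.92,53.15) → (127.96,50.94) → (127.63,49.44) → (124.93,48.65).

Shape 5 is a regular polygon drawn with `<path>`. Its stroke #ff8800 means score at S535, F2111. After flipping Y the toolpath is (66.04,6.84) → (46.97,17.91) → (47.02,39.96) → (66.14,50.94) → (85.21,39.87) → (85.16,17.82) → (66.04,6.84), returning to the start.

Shape 6 is a cubic bezier drawn with `<path>`. Its stroke #ff8800 means score at S535, F2111. After flipping Y the toolpath is (43.10,106.35) → (59.08,95.99) → (69.10,79.29) → (71.04,60.52) → (62.79,43.97).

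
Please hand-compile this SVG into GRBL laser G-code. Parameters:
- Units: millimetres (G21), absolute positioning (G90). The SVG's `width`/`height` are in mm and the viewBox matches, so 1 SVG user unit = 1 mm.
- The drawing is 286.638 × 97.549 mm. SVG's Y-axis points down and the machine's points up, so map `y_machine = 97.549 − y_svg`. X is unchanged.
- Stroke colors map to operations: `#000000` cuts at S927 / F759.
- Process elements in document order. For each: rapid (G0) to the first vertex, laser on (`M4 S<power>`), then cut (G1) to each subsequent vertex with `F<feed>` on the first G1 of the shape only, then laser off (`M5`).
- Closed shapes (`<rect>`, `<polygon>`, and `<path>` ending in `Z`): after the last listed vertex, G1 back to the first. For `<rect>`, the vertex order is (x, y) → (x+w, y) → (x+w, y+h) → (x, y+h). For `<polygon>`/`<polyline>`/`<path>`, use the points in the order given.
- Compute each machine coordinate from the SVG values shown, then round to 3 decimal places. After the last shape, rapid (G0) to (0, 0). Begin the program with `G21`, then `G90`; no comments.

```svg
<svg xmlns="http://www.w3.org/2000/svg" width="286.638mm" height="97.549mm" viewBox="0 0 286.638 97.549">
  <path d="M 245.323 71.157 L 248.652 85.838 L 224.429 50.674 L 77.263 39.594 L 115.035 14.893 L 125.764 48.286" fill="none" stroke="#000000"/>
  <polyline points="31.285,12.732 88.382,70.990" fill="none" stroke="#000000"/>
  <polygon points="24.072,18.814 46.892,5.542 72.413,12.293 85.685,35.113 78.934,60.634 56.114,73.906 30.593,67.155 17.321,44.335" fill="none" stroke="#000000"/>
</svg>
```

G21
G90
G0 X245.323 Y26.392
M4 S927
G1 X248.652 Y11.711 F759
G1 X224.429 Y46.875
G1 X77.263 Y57.955
G1 X115.035 Y82.656
G1 X125.764 Y49.263
M5
G0 X31.285 Y84.817
M4 S927
G1 X88.382 Y26.559 F759
M5
G0 X24.072 Y78.735
M4 S927
G1 X46.892 Y92.007 F759
G1 X72.413 Y85.256
G1 X85.685 Y62.436
G1 X78.934 Y36.915
G1 X56.114 Y23.643
G1 X30.593 Y30.394
G1 X17.321 Y53.214
G1 X24.072 Y78.735
M5
G0 X0.000 Y0.000

Since the viewBox matches the mm dimensions, user units are millimetres directly. The only transform is the Y-flip y_m = 97.549 − y_svg.

Shape 1 is a open polyline drawn with `<path>`. Its stroke #000000 means cut at S927, F759. After flipping Y the toolpath is (245.323,26.392) → (248.652,11.711) → (224.429,46.875) → (77.263,57.955) → (115.035,82.656) → (125.764,49.263).

Shape 2 is a line segment drawn with `<polyline>`. Its stroke #000000 means cut at S927, F759. After flipping Y the toolpath is (31.285,84.817) → (88.382,26.559).

Shape 3 is a regular polygon drawn with `<polygon>`. Its stroke #000000 means cut at S927, F759. After flipping Y the toolpath is (24.072,78.735) → (46.892,92.007) → (72.413,85.256) → (85.685,62.436) → (78.934,36.915) → (56.114,23.643) → (30.593,30.394) → (17.321,53.214) → (24.072,78.735), returning to the start.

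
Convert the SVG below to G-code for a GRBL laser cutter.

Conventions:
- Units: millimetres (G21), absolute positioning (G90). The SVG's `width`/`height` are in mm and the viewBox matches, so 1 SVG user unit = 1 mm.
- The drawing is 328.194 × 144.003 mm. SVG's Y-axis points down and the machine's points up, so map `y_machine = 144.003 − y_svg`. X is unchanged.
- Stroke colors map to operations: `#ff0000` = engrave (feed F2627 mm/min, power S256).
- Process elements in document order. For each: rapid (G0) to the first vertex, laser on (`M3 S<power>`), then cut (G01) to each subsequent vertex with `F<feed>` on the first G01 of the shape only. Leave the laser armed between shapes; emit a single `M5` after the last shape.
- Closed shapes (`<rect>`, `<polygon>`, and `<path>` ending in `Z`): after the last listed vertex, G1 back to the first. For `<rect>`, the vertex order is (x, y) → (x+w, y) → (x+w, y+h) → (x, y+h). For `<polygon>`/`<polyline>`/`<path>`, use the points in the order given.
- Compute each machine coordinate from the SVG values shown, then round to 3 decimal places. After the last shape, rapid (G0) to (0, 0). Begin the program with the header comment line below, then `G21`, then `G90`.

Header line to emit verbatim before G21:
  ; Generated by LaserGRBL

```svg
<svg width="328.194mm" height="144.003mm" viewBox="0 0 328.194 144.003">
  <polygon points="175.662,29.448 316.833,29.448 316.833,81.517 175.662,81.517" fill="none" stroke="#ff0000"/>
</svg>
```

1 u = 1 mm; y_m = 144.003 − y.

[1] `<polygon>` rectangle, #ff0000→engrave S256 F2627: (175.662,114.555) → (316.833,114.555) → (316.833,62.486) → (175.662,62.486) → (175.662,114.555) (closed)

; Generated by LaserGRBL
G21
G90
G0 X175.662 Y114.555
M3 S256
G01 X316.833 Y114.555 F2627
G01 X316.833 Y62.486
G01 X175.662 Y62.486
G01 X175.662 Y114.555
M5
G0 X0.000 Y0.000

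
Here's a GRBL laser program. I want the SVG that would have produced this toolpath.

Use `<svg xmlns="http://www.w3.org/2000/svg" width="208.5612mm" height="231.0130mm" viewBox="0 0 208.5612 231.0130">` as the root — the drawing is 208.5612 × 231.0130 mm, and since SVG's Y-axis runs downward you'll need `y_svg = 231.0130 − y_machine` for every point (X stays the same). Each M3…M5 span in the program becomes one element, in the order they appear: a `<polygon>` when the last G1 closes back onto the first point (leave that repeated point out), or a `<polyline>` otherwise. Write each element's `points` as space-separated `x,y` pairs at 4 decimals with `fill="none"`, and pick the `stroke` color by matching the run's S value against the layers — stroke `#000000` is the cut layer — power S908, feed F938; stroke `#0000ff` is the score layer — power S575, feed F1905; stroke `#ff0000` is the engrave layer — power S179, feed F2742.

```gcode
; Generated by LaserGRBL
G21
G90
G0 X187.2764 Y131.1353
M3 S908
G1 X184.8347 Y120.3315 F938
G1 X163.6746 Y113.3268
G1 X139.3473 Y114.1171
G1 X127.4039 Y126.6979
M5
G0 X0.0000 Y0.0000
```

Machine Y-up, SVG Y-down with viewBox height 231.0130, so y_svg = 231.0130 − y_machine; X carries over. Every run uses S908, so all elements get stroke `#000000` (cut).

Run 1: The run is open, so emit a `<polyline>` with points (Y-flipped): 187.2764,99.8777 184.8347,110.6815 163.6746,117.6862 139.3473,116.8959 127.4039,104.3151.

<svg xmlns="http://www.w3.org/2000/svg" width="208.5612mm" height="231.0130mm" viewBox="0 0 208.5612 231.0130">
  <polyline points="187.2764,99.8777 184.8347,110.6815 163.6746,117.6862 139.3473,116.8959 127.4039,104.3151" fill="none" stroke="#000000"/>
</svg>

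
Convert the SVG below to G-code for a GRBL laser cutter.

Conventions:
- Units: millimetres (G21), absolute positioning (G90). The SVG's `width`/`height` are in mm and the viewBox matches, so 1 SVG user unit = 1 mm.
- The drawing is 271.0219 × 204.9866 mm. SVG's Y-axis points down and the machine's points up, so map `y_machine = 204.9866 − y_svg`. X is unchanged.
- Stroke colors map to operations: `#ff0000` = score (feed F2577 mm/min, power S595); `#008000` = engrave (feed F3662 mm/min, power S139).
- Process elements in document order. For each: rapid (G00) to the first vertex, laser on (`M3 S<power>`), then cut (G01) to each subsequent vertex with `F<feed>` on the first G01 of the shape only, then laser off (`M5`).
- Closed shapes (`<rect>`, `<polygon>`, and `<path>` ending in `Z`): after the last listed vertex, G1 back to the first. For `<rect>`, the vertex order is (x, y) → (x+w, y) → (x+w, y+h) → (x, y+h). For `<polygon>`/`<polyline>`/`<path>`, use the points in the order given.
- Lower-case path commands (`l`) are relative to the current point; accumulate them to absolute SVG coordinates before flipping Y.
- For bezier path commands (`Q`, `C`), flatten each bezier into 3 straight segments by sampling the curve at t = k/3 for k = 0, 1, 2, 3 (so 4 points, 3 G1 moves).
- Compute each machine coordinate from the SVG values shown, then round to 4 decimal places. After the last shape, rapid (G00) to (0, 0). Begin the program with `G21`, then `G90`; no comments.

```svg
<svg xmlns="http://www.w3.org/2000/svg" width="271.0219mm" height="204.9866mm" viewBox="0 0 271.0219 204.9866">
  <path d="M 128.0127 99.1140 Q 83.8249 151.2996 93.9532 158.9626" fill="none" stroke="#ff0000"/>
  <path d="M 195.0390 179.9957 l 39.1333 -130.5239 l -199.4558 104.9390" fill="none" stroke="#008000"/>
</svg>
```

G21
G90
G00 X128.0127 Y105.8726
M3 S595
G01 X104.5893 Y76.0292 F2577
G01 X93.2361 Y56.0796
G01 X93.9532 Y46.0240
M5
G00 X195.0390 Y24.9909
M3 S139
G01 X234.1723 Y155.5148 F3662
G01 X34.7165 Y50.5758
M5
G00 X0.0000 Y0.0000

1 u = 1 mm; y_m = 204.9866 − y.

[1] `<path>` quadratic bezier, #ff0000→score S595 F2577: (128.0127,105.8726) → (104.5893,76.0292) → (93.2361,56.0796) → (93.9532,46.0240)

[2] `<path>` open polyline, #008000→engrave S139 F3662: (195.0390,24.9909) → (234.1723,155.5148) → (34.7165,50.5758)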